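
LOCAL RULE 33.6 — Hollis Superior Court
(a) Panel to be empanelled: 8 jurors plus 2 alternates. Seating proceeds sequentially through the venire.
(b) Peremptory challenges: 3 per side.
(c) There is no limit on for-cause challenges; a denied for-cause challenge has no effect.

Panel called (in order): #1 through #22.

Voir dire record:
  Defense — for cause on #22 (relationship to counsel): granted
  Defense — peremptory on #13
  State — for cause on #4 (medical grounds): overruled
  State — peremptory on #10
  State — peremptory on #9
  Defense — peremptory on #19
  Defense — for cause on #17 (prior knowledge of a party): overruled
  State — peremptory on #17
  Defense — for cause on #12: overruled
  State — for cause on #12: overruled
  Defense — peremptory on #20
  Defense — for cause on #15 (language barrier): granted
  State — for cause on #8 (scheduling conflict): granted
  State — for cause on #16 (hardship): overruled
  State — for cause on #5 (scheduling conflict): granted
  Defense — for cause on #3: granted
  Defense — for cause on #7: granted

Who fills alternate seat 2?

Removed: #3, #5, #7, #8, #9, #10, #13, #15, #17, #19, #20, #22. (#4, #12, #16 stay — for-cause denied.)
Seating in order: seats 1–8 → #1, #2, #4, #6, #11, #12, #14, #16; alternates → #18, #21.
So alternate 2 is #21.

21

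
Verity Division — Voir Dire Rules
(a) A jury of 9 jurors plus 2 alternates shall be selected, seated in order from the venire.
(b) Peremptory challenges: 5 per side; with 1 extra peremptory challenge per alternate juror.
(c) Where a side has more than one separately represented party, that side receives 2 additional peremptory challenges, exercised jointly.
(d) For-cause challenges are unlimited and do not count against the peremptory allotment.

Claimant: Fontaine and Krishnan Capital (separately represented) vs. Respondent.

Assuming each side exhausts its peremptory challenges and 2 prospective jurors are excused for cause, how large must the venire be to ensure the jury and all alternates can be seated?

Seats to fill: 9 + 2 alternates = 11.
Peremptories — Claimant: 5 + 1×2 + 2 = 9; Respondent: 5 + 1×2 = 7; total 16.
For-cause removals: 2.
Minimum venire: 11 + 16 + 2 = 29.

29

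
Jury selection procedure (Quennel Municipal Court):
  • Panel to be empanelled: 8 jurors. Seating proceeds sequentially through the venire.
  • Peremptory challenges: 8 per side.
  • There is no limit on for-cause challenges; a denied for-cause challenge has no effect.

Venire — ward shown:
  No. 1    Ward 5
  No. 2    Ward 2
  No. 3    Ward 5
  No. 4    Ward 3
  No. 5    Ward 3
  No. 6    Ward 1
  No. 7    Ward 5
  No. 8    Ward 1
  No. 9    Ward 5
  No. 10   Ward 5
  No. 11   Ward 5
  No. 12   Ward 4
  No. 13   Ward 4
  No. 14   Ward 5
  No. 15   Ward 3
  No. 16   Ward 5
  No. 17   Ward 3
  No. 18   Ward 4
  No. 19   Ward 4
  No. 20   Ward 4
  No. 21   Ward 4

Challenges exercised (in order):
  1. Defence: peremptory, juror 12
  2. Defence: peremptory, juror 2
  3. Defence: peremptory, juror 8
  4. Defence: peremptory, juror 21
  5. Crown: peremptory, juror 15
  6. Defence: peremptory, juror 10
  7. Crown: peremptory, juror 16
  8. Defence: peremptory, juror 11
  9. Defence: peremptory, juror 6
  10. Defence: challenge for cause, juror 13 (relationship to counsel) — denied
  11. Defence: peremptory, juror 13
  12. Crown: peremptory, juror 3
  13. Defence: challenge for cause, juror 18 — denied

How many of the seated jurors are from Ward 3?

Removed: #2, #3, #6, #8, #10, #11, #12, #13, #15, #16, #21.
Seated jurors 1–8: #1, #4, #5, #7, #9, #14, #17, #18.
Of those, in Ward 3: #4, #5, #17 → 3.

3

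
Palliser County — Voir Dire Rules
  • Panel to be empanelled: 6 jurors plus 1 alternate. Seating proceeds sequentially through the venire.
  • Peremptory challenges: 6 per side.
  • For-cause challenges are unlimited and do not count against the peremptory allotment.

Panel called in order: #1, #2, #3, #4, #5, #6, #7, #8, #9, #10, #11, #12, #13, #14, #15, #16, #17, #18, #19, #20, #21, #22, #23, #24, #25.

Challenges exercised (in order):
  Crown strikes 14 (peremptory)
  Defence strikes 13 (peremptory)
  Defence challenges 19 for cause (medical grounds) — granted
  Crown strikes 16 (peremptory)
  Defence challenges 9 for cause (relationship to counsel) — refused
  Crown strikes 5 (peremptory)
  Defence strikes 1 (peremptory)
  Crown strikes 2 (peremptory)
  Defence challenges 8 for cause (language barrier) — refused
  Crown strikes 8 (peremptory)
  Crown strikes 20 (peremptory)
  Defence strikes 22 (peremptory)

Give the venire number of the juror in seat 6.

10

Removed: #1, #2, #5, #8, #13, #14, #16, #19, #20, #22. (#9 stays — for-cause denied.)
Seating in order: seats 1–6 → #3, #4, #6, #7, #9, #10; alternates → #11.
So seat 6 is #10.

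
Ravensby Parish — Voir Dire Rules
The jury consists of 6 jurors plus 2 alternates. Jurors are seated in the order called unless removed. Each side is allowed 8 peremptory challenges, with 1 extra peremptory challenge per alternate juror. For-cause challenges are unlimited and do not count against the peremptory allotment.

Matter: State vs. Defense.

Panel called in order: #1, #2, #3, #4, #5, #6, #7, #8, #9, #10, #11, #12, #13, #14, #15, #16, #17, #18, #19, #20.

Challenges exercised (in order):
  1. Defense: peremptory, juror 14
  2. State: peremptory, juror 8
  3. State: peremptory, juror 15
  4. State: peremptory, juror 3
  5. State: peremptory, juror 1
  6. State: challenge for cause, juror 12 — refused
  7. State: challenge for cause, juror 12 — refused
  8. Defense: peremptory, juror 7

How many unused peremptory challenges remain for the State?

State allotment: 8 base + 1 × 2 alternates = 10.
State peremptories used: #8, #15, #3, #1 — 4 (for-cause on #12, #12 don't count).
Remaining: 10 − 4 = 6.

6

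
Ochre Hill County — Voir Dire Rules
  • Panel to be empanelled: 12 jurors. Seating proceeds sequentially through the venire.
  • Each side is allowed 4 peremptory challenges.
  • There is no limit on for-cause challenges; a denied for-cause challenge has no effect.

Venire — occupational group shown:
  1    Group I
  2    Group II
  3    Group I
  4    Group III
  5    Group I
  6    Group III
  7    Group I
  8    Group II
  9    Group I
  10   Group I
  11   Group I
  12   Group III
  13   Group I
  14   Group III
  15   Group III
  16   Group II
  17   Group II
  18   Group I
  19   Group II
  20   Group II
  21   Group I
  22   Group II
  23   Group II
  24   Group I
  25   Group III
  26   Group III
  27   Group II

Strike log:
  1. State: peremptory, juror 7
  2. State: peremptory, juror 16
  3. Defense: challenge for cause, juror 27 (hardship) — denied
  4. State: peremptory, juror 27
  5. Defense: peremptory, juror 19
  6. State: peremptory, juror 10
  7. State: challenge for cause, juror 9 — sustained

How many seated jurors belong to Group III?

Removed: #7, #9, #10, #16, #19, #27.
Seated jurors 1–12: #1, #2, #3, #4, #5, #6, #8, #11, #12, #13, #14, #15.
Of those, in Group III: #4, #6, #12, #14, #15 → 5.

5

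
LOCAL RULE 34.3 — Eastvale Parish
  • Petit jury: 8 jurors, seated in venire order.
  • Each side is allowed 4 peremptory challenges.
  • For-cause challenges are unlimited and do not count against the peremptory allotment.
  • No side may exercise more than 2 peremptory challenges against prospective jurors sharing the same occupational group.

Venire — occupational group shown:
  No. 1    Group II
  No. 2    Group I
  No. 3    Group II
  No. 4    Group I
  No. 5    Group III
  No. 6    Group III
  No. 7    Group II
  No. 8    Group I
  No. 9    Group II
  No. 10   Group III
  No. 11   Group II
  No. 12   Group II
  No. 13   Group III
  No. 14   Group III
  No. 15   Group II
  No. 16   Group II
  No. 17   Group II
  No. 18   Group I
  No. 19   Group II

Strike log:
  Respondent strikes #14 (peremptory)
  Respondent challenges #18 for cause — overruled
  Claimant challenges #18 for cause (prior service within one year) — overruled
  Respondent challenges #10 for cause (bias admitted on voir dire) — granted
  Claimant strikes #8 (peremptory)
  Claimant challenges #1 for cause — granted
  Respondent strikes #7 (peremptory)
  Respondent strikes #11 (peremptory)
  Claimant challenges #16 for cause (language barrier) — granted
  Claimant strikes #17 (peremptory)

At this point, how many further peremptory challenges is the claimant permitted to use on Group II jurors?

1

Claimant peremptories so far: #8, #17 — 2 of 4 used, 2 left overall.
Against Group II: #17 — 1 used; per-group cap 2 leaves 1.
Binding limit: min(2, 1) = 1.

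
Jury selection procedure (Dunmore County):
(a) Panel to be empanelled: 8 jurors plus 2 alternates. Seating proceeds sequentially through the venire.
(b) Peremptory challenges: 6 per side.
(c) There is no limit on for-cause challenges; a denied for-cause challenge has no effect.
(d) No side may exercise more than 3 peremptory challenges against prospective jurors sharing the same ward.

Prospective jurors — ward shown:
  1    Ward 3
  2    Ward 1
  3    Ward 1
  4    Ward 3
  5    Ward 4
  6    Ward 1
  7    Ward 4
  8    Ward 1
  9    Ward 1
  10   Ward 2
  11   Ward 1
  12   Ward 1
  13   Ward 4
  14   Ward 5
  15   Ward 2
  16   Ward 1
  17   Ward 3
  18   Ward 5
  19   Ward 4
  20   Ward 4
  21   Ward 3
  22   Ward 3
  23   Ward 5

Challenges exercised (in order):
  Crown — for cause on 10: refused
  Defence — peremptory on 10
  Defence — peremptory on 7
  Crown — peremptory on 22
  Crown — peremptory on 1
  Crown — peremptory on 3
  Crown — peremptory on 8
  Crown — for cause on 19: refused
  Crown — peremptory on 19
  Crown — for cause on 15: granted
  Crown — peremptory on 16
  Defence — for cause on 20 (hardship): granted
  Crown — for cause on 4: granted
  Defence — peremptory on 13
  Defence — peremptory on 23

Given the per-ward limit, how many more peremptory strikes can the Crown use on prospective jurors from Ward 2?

Crown peremptories so far: #22, #1, #3, #8, #19, #16 — 6 of 6 used, 0 left overall.
Against Ward 2: none yet — per-ward cap 3 leaves 3.
Binding limit: min(0, 3) = 0.

0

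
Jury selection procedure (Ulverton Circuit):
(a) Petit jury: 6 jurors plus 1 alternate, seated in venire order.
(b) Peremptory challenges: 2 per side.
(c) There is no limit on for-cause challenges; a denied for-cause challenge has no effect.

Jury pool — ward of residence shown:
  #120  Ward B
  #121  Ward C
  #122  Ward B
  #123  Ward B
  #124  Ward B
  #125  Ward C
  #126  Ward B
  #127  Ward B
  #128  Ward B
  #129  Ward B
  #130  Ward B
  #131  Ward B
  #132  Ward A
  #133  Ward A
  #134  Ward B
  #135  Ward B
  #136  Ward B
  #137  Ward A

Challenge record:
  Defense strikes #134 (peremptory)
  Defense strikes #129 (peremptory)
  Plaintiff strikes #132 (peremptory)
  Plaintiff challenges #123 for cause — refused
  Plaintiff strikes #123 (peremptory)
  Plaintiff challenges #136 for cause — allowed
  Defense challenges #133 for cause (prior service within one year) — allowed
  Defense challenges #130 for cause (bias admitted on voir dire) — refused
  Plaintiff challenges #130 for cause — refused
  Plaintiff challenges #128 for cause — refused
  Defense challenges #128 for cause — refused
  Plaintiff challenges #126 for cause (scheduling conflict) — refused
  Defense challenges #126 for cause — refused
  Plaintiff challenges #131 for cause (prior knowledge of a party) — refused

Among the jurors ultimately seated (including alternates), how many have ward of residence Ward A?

0

Removed: #123, #129, #132, #133, #134, #136.
Seated (7 incl. alternates): #120, #121, #122, #124, #125, #126, #127.
None of those are in Ward A → 0.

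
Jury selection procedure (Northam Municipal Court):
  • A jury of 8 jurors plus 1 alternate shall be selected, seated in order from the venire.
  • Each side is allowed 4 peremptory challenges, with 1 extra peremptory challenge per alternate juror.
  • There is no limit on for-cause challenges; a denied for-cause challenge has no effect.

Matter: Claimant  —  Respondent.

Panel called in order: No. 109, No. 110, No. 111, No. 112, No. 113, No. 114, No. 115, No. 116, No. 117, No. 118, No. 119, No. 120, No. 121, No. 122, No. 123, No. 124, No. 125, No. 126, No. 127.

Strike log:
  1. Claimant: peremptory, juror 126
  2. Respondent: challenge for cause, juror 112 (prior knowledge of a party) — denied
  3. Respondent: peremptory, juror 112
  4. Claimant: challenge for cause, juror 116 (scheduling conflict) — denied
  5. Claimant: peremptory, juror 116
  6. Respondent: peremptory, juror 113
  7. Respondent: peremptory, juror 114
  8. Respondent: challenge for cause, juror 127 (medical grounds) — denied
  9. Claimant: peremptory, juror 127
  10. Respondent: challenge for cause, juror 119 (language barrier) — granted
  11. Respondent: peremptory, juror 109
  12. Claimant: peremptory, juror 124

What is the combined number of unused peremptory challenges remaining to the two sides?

2

Claimant allotment: 4 base + 1 × 1 alternate = 5. Respondent allotment: 4 base + 1 × 1 alternate = 5.
Claimant peremptories used: #126, #116, #127, #124 — 4 (the for-cause on #116 doesn't count).
Respondent peremptories used: #112, #113, #114, #109 — 4 (for-cause on #112, #127, #119 don't count).
Remaining: (5 − 4) + (5 − 4) = 2.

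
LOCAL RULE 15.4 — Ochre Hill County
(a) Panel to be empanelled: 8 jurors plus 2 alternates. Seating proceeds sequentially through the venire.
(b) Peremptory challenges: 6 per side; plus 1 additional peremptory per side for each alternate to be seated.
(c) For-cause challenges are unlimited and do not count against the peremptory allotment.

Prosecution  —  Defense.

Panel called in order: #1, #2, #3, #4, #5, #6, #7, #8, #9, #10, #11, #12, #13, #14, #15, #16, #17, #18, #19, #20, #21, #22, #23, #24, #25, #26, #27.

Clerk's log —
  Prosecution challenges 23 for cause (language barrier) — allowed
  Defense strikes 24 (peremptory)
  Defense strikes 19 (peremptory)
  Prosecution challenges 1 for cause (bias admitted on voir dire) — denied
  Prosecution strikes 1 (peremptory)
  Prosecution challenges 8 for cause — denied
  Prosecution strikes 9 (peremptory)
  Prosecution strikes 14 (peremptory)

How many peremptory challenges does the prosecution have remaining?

5

Prosecution allotment: 6 base + 1 × 2 alternates = 8.
Prosecution peremptories used: #1, #9, #14 — 3 (for-cause on #23, #1, #8 don't count).
Remaining: 8 − 3 = 5.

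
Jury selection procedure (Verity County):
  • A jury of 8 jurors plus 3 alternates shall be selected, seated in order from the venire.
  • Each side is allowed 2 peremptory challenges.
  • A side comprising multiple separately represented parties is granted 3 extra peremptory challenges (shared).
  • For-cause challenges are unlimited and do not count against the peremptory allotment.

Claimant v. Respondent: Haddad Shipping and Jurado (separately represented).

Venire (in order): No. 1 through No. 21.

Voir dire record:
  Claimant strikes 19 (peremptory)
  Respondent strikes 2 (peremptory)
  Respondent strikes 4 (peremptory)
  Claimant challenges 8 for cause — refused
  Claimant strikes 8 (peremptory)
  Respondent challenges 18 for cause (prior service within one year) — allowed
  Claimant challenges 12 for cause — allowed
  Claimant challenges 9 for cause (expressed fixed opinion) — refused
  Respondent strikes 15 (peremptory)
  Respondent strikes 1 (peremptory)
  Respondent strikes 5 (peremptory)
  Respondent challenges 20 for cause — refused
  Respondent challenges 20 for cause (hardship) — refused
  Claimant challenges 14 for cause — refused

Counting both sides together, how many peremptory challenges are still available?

Claimant allotment: 2. Respondent allotment: 2 base + 3 multi-party = 5.
Claimant peremptories used: #19, #8 — 2 (for-cause on #8, #12, #9, #14 don't count).
Respondent peremptories used: #2, #4, #15, #1, #5 — 5 (for-cause on #18, #20, #20 don't count).
Remaining: (2 − 2) + (5 − 5) = 0.

0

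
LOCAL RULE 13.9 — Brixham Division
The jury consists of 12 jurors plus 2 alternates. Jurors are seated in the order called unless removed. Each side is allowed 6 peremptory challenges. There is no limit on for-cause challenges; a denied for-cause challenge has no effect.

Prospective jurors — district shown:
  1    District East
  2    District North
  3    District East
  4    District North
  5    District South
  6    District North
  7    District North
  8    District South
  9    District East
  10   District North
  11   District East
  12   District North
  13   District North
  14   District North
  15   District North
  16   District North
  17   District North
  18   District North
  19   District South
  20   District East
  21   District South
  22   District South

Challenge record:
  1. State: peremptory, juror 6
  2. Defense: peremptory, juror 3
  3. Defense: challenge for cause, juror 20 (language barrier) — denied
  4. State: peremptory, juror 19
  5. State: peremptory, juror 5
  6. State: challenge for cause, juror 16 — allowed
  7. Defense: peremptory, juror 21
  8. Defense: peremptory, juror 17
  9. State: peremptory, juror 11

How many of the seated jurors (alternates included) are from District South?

Removed: #3, #5, #6, #11, #16, #17, #19, #21.
Seated (14 incl. alternates): #1, #2, #4, #7, #8, #9, #10, #12, #13, #14, #15, #18, #20, #22.
Of those, in District South: #8, #22 → 2.

2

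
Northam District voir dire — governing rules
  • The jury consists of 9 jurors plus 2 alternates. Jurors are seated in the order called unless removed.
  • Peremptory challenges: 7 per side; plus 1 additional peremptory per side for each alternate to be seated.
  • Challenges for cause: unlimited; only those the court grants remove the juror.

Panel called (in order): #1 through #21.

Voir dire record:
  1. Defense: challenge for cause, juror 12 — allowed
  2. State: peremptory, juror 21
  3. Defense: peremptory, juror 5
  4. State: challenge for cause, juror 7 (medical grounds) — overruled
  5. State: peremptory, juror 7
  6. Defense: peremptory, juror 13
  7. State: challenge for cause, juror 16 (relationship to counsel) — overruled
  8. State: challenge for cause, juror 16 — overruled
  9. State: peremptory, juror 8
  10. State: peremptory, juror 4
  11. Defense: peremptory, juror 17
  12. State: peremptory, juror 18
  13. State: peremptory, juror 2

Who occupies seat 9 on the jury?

Removed: #2, #4, #5, #7, #8, #12, #13, #17, #18, #21. (#16 stays — for-cause denied.)
Filling seats in venire order through position 9: #1, #3, #6, #9, #10, #11, #14, #15, #16.
So seat 9 is #16.

16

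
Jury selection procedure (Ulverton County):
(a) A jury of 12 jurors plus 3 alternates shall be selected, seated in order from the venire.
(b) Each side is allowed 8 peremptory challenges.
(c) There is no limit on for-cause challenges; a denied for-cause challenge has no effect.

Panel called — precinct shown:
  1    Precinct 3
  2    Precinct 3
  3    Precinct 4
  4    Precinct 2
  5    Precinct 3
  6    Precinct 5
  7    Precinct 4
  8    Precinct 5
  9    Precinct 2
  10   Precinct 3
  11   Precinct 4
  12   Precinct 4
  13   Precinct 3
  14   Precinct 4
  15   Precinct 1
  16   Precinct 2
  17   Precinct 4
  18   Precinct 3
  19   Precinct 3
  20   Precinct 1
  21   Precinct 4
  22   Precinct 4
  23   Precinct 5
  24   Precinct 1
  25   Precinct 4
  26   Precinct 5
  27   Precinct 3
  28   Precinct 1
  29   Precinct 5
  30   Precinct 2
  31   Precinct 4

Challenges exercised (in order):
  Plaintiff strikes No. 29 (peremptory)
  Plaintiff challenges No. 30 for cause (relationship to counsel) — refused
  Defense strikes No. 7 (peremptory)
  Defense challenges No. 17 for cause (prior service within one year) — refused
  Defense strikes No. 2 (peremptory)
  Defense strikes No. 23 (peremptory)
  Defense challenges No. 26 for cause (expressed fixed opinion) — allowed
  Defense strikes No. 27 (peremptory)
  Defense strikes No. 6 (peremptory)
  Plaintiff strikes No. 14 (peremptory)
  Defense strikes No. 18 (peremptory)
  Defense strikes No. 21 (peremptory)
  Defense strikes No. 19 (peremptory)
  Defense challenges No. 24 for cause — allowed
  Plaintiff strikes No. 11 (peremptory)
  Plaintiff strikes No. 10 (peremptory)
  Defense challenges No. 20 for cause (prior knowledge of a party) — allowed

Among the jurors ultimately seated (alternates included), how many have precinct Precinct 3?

3

Removed: #2, #6, #7, #10, #11, #14, #18, #19, #20, #21, #23, #24, #26, #27, #29.
Seated (15 incl. alternates): #1, #3, #4, #5, #8, #9, #12, #13, #15, #16, #17, #22, #25, #28, #30.
Of those, in Precinct 3: #1, #5, #13 → 3.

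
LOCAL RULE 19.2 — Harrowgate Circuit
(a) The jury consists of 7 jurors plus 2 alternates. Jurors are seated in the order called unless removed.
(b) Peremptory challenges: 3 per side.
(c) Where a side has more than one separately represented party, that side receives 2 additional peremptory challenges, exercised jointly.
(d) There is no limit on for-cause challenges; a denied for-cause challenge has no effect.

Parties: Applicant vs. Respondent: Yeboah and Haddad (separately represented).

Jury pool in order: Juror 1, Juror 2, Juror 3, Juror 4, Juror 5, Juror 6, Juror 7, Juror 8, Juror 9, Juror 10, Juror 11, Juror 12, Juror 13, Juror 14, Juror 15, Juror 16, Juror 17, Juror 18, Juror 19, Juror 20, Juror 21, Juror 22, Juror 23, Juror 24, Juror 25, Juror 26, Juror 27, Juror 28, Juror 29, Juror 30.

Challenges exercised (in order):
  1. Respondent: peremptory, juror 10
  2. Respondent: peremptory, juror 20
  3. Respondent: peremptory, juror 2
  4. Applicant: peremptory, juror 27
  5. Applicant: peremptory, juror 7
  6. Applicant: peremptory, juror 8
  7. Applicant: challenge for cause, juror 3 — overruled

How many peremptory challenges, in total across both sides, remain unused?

Applicant allotment: 3. Respondent allotment: 3 base + 2 multi-party = 5.
Applicant peremptories used: #27, #7, #8 — 3 (the for-cause on #3 doesn't count).
Respondent peremptories used: #10, #20, #2 — 3.
Remaining: (3 − 3) + (5 − 3) = 2.

2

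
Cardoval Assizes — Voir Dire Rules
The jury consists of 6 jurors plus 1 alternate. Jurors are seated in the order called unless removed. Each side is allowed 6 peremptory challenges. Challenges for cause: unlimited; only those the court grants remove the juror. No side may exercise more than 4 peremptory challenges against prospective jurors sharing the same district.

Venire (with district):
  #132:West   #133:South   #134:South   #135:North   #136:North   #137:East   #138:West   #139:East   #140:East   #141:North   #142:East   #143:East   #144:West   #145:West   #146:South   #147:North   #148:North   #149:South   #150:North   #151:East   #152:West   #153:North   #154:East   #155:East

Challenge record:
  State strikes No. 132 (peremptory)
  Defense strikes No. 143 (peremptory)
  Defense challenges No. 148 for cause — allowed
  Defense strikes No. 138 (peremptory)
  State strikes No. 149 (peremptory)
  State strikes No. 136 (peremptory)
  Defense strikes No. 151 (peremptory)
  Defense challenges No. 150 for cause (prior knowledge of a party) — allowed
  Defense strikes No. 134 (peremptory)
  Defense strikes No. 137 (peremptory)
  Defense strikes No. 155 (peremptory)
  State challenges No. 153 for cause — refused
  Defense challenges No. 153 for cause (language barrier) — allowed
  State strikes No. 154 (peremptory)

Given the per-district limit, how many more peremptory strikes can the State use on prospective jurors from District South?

2

State peremptories so far: #132, #149, #136, #154 — 4 of 6 used, 2 left overall.
Against District South: #149 — 1 used; per-district cap 4 leaves 3.
Binding limit: min(2, 3) = 2.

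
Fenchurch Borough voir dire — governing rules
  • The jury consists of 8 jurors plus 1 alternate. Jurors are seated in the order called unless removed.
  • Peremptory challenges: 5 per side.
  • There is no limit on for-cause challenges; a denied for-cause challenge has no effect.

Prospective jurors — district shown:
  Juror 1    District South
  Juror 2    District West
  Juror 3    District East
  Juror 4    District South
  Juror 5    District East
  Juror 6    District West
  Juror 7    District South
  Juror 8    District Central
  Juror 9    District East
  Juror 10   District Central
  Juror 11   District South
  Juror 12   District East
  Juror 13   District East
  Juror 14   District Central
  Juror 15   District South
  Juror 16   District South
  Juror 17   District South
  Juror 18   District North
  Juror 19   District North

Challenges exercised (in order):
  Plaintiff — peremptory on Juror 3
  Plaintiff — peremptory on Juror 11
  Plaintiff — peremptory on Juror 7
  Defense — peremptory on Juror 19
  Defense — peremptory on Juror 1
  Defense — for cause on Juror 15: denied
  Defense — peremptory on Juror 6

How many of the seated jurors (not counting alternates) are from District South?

1

Removed: #1, #3, #6, #7, #11, #19.
Seated jurors 1–8: #2, #4, #5, #8, #9, #10, #12, #13 (alternates #14 not counted).
Of those, in District South: #4 → 1.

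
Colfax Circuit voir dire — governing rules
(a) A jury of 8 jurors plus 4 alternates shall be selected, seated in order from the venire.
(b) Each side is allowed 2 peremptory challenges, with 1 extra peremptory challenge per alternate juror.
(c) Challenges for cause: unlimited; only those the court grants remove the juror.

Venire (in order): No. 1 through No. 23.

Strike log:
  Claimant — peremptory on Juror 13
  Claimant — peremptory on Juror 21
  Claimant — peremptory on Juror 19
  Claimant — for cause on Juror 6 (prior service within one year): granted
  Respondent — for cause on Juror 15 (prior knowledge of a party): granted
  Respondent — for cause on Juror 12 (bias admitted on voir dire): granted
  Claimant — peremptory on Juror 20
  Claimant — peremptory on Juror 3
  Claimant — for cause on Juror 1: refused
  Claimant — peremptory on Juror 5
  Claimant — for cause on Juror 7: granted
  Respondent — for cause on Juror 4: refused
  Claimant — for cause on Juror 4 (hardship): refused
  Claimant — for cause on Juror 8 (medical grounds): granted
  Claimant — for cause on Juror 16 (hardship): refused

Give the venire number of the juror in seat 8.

16

Removed: #3, #5, #6, #7, #8, #12, #13, #15, #19, #20, #21. (#1, #4, #16 stay — for-cause denied.)
Seating in order: seats 1–8 → #1, #2, #4, #9, #10, #11, #14, #16; alternates → #17, #18, #22, #23.
So seat 8 is #16.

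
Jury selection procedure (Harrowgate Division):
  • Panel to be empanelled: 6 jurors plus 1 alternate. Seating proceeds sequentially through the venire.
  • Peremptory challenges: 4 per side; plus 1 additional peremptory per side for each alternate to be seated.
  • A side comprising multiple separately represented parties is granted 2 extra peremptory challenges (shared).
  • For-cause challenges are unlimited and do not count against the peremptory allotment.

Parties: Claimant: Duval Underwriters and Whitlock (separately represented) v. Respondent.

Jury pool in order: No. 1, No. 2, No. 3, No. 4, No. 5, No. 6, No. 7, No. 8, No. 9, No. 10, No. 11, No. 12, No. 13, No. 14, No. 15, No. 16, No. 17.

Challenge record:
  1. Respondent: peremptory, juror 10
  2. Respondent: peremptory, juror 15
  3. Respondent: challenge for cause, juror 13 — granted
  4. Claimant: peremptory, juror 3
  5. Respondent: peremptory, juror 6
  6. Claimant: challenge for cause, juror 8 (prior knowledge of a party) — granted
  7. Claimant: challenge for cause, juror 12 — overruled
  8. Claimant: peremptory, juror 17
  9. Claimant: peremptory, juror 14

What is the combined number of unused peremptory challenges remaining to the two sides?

Claimant allotment: 4 base + 1 × 1 alternate + 2 multi-party = 7. Respondent allotment: 4 base + 1 × 1 alternate = 5.
Claimant peremptories used: #3, #17, #14 — 3 (for-cause on #8, #12 don't count).
Respondent peremptories used: #10, #15, #6 — 3 (the for-cause on #13 doesn't count).
Remaining: (7 − 3) + (5 − 3) = 6.

6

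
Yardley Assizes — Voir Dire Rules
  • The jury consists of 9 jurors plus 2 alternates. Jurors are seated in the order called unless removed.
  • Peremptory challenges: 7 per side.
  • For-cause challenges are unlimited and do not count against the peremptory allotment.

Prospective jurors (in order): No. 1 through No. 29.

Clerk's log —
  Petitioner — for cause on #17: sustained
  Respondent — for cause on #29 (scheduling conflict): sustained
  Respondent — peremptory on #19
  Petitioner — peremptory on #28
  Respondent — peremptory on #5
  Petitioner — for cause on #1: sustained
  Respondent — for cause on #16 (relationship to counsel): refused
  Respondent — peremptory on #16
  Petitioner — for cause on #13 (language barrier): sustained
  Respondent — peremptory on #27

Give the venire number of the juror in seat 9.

Removed: #1, #5, #13, #16, #17, #19, #27, #28, #29.
Seating in order: seats 1–9 → #2, #3, #4, #6, #7, #8, #9, #10, #11; alternates → #12, #14.
So seat 9 is #11.

11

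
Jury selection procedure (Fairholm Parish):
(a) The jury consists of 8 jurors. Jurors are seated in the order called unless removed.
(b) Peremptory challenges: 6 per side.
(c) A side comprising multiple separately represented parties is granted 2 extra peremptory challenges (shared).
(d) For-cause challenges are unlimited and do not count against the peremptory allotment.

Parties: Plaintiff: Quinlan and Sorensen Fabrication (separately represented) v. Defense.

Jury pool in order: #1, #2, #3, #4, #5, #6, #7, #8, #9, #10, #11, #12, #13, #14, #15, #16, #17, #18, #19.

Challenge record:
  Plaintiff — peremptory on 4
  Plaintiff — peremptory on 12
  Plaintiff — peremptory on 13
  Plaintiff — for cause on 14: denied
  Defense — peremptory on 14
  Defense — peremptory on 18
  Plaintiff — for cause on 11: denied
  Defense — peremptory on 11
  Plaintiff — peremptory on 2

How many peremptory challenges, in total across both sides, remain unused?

7

Plaintiff allotment: 6 base + 2 multi-party = 8. Defense allotment: 6.
Plaintiff peremptories used: #4, #12, #13, #2 — 4 (for-cause on #14, #11 don't count).
Defense peremptories used: #14, #18, #11 — 3.
Remaining: (8 − 4) + (6 − 3) = 7.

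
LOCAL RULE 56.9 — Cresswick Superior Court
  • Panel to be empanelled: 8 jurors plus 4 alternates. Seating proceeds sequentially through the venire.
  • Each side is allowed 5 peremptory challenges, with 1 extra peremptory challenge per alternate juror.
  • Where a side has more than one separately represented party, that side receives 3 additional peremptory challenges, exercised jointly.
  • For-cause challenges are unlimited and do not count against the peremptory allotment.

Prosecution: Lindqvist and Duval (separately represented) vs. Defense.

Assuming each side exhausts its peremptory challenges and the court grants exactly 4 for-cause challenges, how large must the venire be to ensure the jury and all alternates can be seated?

37

Seats to fill: 8 + 4 alternates = 12.
Peremptories — Prosecution: 5 + 1×4 + 3 = 12; Defense: 5 + 1×4 = 9; total 21.
For-cause removals: 4.
Minimum venire: 12 + 21 + 4 = 37.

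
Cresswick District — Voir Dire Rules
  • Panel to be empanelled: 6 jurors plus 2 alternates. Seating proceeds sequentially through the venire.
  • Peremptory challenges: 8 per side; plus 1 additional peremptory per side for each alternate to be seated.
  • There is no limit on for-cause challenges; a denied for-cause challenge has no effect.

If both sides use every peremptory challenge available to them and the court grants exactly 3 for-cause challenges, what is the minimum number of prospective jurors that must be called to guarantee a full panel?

31

Seats to fill: 6 + 2 alternates = 8.
Peremptories: 8 + 1×2 = 10 per side × 2 sides = 20.
For-cause removals: 3.
Minimum venire: 8 + 20 + 3 = 31.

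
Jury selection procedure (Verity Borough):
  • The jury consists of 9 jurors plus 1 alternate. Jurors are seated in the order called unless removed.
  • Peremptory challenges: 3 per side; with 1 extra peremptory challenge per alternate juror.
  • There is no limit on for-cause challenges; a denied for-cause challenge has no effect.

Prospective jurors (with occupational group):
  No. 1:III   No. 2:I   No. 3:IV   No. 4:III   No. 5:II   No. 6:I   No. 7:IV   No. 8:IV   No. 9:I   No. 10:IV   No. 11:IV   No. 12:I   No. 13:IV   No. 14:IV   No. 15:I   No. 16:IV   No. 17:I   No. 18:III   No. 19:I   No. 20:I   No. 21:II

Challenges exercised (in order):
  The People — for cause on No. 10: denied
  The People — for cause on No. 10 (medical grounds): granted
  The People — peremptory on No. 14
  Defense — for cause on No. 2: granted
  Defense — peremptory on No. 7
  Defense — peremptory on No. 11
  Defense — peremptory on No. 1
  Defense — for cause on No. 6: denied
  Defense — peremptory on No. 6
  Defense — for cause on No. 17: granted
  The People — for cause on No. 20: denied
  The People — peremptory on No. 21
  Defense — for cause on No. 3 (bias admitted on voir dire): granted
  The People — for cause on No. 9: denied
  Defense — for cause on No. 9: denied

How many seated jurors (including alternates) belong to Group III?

Removed: #1, #2, #3, #6, #7, #10, #11, #14, #17, #21.
Seated (10 incl. alternates): #4, #5, #8, #9, #12, #13, #15, #16, #18, #19.
Of those, in Group III: #4, #18 → 2.

2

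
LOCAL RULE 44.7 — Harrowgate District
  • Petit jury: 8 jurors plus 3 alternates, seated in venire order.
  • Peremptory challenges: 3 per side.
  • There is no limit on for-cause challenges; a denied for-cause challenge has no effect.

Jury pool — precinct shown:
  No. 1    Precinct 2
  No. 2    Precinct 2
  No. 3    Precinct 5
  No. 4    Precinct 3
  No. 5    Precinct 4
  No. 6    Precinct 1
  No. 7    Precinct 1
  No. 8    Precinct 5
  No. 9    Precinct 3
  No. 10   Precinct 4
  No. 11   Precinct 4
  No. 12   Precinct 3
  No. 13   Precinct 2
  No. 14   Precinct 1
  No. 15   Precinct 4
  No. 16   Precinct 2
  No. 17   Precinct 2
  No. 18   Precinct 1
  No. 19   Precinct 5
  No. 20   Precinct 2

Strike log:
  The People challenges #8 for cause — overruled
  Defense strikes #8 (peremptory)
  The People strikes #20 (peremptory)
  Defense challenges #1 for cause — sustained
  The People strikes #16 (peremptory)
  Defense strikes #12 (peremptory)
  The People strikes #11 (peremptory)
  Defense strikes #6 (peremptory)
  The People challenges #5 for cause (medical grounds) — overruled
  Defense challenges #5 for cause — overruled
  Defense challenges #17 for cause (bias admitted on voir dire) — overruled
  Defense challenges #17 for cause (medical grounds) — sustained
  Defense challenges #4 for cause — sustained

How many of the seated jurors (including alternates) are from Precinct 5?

Removed: #1, #4, #6, #8, #11, #12, #16, #17, #20.
Seated (11 incl. alternates): #2, #3, #5, #7, #9, #10, #13, #14, #15, #18, #19.
Of those, in Precinct 5: #3, #19 → 2.

2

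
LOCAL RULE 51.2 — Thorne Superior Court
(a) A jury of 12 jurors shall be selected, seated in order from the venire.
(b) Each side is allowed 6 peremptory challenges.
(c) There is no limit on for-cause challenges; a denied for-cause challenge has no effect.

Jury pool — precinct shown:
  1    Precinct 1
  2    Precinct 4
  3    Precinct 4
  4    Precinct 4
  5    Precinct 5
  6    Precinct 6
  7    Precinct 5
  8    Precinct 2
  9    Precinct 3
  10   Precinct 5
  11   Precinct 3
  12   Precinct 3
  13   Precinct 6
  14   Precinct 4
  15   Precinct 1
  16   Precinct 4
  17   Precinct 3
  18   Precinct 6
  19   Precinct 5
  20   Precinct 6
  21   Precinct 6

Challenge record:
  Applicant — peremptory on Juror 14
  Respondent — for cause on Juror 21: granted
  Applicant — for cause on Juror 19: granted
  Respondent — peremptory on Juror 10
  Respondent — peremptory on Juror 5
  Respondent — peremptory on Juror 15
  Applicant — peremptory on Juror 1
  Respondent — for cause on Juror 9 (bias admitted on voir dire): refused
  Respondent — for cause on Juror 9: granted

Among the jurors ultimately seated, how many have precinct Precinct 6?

3

Removed: #1, #5, #9, #10, #14, #15, #19, #21.
Seated jurors 1–12: #2, #3, #4, #6, #7, #8, #11, #12, #13, #16, #17, #18.
Of those, in Precinct 6: #6, #13, #18 → 3.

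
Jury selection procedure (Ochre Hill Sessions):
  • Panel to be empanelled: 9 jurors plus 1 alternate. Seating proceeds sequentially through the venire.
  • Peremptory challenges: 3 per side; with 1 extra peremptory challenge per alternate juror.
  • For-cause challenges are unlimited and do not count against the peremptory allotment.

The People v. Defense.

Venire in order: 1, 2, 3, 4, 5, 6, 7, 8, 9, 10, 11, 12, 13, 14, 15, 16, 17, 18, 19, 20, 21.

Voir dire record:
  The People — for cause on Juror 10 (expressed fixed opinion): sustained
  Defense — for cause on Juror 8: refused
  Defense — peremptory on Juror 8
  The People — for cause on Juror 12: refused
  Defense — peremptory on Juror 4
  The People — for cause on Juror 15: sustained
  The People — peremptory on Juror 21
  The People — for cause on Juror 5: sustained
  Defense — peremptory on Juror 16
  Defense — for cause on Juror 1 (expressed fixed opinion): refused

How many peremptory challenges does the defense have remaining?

Defense allotment: 3 base + 1 × 1 alternate = 4.
Defense peremptories used: #8, #4, #16 — 3 (for-cause on #8, #1 don't count).
Remaining: 4 − 3 = 1.

1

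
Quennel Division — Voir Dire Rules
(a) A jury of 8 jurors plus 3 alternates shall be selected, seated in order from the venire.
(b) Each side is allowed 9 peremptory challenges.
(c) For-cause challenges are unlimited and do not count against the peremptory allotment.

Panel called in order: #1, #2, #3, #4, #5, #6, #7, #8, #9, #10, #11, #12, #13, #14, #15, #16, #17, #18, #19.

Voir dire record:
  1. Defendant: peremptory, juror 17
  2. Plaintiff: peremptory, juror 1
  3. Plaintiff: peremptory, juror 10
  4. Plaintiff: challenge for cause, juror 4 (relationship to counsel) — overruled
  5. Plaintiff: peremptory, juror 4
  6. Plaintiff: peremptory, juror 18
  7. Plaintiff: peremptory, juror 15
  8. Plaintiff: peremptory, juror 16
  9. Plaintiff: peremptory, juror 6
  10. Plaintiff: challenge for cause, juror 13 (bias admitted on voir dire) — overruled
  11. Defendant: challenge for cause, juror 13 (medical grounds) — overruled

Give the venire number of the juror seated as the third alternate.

Removed: #1, #4, #6, #10, #15, #16, #17, #18. (#13 stays — for-cause denied.)
Seating in order: seats 1–8 → #2, #3, #5, #7, #8, #9, #11, #12; alternates → #13, #14, #19.
So alternate 3 is #19.

19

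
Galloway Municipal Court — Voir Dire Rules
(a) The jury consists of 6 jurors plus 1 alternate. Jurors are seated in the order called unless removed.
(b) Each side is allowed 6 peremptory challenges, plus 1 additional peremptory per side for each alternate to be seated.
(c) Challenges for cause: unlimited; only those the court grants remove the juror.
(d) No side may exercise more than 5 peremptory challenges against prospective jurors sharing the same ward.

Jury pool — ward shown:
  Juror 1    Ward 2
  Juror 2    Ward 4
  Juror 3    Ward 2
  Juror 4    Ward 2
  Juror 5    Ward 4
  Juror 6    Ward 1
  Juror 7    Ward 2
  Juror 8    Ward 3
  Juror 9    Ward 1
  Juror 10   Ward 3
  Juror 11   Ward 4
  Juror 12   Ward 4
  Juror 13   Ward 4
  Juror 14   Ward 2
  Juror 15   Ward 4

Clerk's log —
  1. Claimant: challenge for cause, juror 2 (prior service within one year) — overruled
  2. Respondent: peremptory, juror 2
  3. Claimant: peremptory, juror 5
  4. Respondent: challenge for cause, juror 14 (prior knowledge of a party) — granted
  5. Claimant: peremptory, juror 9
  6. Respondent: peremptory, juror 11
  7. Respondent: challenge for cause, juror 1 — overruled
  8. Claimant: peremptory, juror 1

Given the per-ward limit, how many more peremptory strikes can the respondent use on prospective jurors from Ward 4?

3

Respondent peremptories so far: #2, #11 — 2 of 7 used, 5 left overall.
Against Ward 4: #2, #11 — 2 used; per-ward cap 5 leaves 3.
Binding limit: min(5, 3) = 3.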